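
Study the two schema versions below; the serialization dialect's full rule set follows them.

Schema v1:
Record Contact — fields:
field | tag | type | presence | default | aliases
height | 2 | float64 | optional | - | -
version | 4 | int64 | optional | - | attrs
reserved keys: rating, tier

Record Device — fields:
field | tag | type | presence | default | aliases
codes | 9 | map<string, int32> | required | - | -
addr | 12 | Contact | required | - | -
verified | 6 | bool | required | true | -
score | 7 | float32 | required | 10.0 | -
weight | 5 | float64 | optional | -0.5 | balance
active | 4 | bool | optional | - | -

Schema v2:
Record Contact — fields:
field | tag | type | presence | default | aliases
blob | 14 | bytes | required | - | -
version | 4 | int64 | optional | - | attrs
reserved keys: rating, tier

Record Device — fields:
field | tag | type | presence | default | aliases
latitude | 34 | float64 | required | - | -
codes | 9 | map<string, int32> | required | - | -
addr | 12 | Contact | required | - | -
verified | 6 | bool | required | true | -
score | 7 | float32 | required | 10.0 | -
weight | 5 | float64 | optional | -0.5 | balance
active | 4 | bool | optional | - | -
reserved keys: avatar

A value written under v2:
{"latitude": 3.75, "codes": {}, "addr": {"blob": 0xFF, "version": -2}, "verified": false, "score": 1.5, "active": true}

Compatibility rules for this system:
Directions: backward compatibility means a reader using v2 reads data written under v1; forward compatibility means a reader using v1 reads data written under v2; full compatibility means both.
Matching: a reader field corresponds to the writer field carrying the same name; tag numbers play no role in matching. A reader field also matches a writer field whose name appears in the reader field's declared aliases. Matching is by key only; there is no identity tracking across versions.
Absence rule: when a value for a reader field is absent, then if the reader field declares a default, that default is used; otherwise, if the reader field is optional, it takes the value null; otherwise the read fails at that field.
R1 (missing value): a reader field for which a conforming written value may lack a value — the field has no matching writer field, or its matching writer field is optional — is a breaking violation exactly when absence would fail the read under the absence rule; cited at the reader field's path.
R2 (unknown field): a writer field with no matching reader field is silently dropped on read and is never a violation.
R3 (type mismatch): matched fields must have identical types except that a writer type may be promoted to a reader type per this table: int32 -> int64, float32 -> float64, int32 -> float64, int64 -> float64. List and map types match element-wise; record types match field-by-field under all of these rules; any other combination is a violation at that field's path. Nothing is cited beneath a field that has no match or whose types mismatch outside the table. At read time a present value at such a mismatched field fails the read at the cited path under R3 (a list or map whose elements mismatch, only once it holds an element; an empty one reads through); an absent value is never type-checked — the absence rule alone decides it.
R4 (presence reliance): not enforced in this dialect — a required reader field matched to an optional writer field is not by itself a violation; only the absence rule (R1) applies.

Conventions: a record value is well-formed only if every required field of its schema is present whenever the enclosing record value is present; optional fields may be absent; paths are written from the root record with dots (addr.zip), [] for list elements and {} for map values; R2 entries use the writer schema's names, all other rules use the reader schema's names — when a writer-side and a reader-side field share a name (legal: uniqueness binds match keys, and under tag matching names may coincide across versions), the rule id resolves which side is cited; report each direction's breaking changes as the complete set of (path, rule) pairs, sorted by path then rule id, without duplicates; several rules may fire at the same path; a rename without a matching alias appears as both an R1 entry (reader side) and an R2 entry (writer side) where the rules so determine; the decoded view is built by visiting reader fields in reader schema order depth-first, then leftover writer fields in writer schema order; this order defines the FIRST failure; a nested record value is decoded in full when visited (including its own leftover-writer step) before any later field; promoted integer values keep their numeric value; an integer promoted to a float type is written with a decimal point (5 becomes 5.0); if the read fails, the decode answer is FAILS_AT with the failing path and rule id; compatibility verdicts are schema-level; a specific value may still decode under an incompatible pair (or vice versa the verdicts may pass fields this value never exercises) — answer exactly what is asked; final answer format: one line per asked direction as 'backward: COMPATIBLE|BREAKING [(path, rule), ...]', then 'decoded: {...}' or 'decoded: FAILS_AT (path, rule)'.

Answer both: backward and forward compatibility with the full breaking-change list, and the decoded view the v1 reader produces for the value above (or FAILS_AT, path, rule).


backward: BREAKING [(addr.blob, R1), (latitude, R1)]; forward: COMPATIBLE []; decoded: {"codes": {}, "addr": {"height": null, "version": -2}, "verified": false, "score": 1.5, "weight": -0.5, "active": true}

arrows below run writer -> reader for Device
backward analysis of Device with v2 as reader and v1 as writer:
  no writer field matches reader latitude
  codes: map<string, int32> -> map<string, int32>, writer required; from codes
  addr: Contact -> Contact, writer required; from addr
  verified: bool -> bool, writer required; from verified
  score: float32 -> float32, writer required; from score
  weight: float64 -> float64, writer optional; from weight
  active: bool -> bool, writer optional; from active
  no writer field matches reader addr.blob
  addr.version: int64 -> int64, writer optional; from addr.version
  writer field addr.height has no reader counterpart
  breaking: (addr.blob, R1)
  breaking: (latitude, R1)
  => backward verdict for Device: BREAKING, 2 violation(s)
forward analysis of Device with v1 as reader and v2 as writer:
  codes: map<string, int32> -> map<string, int32>, writer required; from codes
  addr: Contact -> Contact, writer required; from addr
  verified: bool -> bool, writer required; from verified
  score: float32 -> float32, writer required; from score
  weight: float64 -> float64, writer optional; from weight
  active: bool -> bool, writer optional; from active
  writer field latitude has no reader counterpart
  no writer field matches reader addr.height
  addr.version: int64 -> int64, writer optional; from addr.version
  writer field addr.blob has no reader counterpart
  => no violations; forward on Device: COMPATIBLE
decode walk for Device under reader schema v1:
  codes := {}
  addr.height := null (not supplied -> null)
  addr.version := -2
  writer addr.blob: unmatched, discarded
  verified := false
  score := 1.5
  weight := -0.5 (no value, default fills)
  active := true
  writer latitude: unmatched, discarded
  => decoded: {"codes": {}, "addr": {"height": null, "version": -2}, "verified": false, "score": 1.5, "weight": -0.5, "active": true}


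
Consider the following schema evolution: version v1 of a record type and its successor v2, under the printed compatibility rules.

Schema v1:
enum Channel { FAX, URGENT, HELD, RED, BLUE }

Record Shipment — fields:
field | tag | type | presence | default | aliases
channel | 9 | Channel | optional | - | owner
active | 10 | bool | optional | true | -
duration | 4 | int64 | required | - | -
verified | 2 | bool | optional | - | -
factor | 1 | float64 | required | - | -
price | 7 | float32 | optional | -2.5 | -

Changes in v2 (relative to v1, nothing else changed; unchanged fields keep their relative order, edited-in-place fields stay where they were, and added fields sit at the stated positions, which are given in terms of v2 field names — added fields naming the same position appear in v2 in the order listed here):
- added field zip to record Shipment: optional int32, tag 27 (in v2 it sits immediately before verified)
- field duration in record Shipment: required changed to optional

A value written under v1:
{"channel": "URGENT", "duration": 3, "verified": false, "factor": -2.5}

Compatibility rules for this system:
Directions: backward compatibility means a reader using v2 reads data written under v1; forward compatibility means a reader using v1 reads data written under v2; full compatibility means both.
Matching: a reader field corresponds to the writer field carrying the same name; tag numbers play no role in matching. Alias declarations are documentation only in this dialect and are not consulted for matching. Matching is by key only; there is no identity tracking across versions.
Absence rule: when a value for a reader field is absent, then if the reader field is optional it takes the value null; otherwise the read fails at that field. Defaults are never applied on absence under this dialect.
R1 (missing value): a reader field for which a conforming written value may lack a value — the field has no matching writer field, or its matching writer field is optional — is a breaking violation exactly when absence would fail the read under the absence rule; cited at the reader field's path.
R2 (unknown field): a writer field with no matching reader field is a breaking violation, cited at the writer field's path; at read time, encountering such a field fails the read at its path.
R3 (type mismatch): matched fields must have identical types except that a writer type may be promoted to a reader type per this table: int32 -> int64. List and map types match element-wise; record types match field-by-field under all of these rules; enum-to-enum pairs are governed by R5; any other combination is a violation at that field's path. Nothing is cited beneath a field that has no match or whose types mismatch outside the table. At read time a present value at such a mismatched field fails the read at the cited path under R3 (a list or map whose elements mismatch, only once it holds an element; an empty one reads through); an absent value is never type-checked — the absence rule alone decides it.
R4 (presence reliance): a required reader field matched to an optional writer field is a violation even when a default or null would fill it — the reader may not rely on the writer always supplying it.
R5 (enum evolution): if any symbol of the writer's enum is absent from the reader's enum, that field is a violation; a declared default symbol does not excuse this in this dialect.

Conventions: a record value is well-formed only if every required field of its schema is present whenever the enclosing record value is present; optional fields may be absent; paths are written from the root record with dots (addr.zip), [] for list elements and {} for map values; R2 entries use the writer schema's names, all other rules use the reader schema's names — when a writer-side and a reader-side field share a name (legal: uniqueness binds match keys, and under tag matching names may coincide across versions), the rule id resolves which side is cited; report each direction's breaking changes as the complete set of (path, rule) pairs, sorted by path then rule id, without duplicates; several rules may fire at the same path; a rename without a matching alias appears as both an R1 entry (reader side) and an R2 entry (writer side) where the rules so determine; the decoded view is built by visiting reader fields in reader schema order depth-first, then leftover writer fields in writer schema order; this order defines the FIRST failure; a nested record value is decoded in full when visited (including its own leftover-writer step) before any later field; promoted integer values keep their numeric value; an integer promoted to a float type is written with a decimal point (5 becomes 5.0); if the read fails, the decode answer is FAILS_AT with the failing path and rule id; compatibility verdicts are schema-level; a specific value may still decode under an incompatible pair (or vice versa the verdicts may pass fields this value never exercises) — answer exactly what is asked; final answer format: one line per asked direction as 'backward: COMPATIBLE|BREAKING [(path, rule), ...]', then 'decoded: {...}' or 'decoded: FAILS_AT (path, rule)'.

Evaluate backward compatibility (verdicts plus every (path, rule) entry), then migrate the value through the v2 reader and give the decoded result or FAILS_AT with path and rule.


arrows below run writer -> reader for Shipment
backward analysis of Shipment with v2 as reader and v1 as writer:
  channel <- channel (Channel -> Channel, writer optional)
  active <- active (bool -> bool, writer optional)
  duration <- duration (int64 -> int64, writer required)
  zip has no writer counterpart
  verified <- verified (bool -> bool, writer optional)
  factor <- factor (float64 -> float64, writer required)
  price <- price (float32 -> float32, writer optional)
  => backward: COMPATIBLE
decode (reader v2):
  channel := "URGENT"
  active := null (not supplied -> null)
  duration := 3
  zip := null (not supplied -> null)
  verified := false
  factor := -2.5
  price := null (not supplied -> null)
  => decoded: {"channel": "URGENT", "active": null, "duration": 3, "zip": null, "verified": false, "factor": -2.5, "price": null}
remaining Shipment differences; none change what is asked:
  field duration in record Shipment: required changed to optional -> its effect on Shipment is confined to the forward direction, not asked

backward: COMPATIBLE []; decoded: {"channel": "URGENT", "active": null, "duration": 3, "zip": null, "verified": false, "factor": -2.5, "price": null}


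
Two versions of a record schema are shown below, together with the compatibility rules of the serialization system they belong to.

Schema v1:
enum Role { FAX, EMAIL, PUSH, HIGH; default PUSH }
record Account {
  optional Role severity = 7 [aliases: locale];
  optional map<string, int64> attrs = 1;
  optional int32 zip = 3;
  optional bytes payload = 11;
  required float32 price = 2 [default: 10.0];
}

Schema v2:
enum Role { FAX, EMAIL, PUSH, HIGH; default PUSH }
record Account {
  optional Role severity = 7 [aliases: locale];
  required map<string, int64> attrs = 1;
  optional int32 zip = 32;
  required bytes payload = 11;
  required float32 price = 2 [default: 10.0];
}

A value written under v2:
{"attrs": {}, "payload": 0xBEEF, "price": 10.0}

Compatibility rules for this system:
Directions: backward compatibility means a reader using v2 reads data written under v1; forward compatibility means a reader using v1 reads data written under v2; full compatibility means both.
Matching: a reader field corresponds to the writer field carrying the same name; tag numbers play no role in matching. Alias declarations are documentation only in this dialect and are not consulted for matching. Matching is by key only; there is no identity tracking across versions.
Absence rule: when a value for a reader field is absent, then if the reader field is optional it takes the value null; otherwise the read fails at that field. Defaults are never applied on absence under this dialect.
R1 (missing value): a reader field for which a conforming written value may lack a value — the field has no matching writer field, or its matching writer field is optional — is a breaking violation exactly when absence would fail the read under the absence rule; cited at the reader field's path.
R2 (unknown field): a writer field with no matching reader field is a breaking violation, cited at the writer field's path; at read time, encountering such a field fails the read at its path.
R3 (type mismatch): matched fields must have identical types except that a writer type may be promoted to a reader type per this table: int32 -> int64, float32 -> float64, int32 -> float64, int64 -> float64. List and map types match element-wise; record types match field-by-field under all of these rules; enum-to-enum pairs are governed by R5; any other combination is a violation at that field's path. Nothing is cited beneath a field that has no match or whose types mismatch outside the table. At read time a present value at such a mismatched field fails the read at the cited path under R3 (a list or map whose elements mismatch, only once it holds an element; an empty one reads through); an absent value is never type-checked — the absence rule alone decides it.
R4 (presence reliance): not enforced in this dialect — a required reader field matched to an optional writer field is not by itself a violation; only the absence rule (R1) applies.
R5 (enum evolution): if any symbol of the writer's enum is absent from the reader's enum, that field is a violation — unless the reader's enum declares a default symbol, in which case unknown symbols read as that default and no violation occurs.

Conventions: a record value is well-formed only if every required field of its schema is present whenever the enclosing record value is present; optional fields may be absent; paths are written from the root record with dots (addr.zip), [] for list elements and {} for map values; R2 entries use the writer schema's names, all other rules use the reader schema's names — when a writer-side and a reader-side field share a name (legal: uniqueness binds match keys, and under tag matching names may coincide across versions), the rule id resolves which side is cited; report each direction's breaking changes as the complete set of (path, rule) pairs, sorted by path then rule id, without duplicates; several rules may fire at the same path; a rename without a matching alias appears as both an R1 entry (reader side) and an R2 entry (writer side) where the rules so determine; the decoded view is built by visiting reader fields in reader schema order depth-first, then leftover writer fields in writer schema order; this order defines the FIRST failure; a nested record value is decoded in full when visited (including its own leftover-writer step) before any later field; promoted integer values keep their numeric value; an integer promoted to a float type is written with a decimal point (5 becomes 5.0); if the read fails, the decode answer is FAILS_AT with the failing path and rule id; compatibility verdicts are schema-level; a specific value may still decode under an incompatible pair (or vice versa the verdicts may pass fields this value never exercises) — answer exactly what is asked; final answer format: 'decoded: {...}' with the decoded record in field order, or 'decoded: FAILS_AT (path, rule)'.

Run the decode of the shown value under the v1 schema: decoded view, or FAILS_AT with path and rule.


decoded: {"severity": null, "attrs": {}, "zip": null, "payload": 0xBEEF, "price": 10.0}

the writer's type comes first in each Account pair
decode walk for Account under reader schema v1:
  severity := null (absent, optional -> null)
  attrs := {}
  zip := null (absent, optional -> null)
  payload := 0xBEEF
  price := 10.0
  => decoded: {"severity": null, "attrs": {}, "zip": null, "payload": 0xBEEF, "price": 10.0}
the other Account changes do not affect what is asked:
  field attrs in record Account: optional changed to required -> shifts the Account verdicts, not this decode
  field payload in record Account: optional changed to required -> shifts the Account verdicts, not this decode
  field zip in record Account: tag 3 changed to 32 -> triggers nothing under the printed rules; the Account answer is the same either way


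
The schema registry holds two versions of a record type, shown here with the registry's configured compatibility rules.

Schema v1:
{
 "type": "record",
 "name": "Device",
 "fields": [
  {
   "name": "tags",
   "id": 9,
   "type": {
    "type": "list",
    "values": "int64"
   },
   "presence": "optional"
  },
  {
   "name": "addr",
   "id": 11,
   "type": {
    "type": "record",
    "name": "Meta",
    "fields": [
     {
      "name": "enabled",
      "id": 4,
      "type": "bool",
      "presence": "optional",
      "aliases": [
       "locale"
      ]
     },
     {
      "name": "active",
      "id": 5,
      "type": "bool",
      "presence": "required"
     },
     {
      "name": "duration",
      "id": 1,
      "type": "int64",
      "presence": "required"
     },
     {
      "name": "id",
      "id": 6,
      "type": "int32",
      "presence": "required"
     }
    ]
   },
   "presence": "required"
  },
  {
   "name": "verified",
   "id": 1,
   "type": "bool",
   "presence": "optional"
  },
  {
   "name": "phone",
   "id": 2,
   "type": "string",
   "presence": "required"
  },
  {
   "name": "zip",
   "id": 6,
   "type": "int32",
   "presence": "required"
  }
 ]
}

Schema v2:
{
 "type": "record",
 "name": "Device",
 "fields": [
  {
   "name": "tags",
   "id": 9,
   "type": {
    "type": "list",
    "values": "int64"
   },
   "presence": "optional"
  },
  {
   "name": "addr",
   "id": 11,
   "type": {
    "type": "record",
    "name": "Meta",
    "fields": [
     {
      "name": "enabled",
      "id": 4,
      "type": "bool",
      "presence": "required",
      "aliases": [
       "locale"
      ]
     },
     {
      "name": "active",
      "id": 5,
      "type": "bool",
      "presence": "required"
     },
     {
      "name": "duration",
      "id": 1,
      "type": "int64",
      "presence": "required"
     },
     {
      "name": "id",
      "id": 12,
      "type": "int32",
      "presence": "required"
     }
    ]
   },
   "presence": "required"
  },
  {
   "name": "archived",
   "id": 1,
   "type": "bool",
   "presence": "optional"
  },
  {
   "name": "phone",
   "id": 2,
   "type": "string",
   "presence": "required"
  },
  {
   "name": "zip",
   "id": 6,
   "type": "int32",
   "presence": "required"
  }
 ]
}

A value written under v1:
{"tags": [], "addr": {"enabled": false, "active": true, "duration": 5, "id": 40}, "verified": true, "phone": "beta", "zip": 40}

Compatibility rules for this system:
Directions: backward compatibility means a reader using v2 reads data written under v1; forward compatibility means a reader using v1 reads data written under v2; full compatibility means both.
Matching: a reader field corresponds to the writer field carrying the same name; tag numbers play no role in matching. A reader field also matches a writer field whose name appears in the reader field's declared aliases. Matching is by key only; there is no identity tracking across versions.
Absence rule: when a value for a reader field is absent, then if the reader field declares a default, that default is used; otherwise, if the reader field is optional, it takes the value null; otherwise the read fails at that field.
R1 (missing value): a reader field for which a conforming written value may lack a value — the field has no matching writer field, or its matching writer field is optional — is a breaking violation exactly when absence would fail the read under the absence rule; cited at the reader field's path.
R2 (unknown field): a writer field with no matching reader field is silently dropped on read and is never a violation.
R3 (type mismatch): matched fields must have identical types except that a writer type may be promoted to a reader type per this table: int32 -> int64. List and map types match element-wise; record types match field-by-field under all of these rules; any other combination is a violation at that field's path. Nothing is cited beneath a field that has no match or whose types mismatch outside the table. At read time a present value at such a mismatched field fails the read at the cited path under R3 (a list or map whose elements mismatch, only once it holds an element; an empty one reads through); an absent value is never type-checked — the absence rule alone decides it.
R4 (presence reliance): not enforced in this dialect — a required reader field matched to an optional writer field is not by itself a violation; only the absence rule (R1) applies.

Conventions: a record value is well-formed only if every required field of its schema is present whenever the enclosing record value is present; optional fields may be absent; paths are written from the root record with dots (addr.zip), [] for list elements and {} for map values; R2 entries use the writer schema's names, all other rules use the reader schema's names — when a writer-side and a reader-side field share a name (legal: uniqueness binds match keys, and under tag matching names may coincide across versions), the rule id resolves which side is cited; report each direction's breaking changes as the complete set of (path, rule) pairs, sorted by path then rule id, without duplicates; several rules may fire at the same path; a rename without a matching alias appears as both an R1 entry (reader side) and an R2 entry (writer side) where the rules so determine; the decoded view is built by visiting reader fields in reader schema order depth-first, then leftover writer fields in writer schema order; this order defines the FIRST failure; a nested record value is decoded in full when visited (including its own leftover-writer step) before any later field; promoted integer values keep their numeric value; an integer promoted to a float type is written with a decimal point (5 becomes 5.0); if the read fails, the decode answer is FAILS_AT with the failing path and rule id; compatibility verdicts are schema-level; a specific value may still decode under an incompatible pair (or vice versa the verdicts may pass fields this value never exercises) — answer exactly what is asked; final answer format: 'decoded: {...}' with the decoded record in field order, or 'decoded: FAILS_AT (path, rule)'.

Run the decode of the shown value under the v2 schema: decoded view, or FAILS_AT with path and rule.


decoded: {"tags": [], "addr": {"enabled": false, "active": true, "duration": 5, "id": 40}, "archived": null, "phone": "beta", "zip": 40}

each type pair in Device: writer, then reader
decode (reader v2):
  tags := []
  addr.enabled := false
  addr.active := true
  addr.duration := 5
  addr.id := 40
  archived := null (not supplied -> null)
  phone := "beta"
  zip := 40
  writer verified: unmatched, discarded
  => decoded: {"tags": [], "addr": {"enabled": false, "active": true, "duration": 5, "id": 40}, "archived": null, "phone": "beta", "zip": 40}
remaining Device differences; none change what is asked:
  field id in record Meta: tag 6 changed to 12 -> triggers nothing under the printed rules; the Device answer is the same either way
  field enabled in record Meta: optional changed to required -> affects the rule determinations only; this particular Device value decodes identically


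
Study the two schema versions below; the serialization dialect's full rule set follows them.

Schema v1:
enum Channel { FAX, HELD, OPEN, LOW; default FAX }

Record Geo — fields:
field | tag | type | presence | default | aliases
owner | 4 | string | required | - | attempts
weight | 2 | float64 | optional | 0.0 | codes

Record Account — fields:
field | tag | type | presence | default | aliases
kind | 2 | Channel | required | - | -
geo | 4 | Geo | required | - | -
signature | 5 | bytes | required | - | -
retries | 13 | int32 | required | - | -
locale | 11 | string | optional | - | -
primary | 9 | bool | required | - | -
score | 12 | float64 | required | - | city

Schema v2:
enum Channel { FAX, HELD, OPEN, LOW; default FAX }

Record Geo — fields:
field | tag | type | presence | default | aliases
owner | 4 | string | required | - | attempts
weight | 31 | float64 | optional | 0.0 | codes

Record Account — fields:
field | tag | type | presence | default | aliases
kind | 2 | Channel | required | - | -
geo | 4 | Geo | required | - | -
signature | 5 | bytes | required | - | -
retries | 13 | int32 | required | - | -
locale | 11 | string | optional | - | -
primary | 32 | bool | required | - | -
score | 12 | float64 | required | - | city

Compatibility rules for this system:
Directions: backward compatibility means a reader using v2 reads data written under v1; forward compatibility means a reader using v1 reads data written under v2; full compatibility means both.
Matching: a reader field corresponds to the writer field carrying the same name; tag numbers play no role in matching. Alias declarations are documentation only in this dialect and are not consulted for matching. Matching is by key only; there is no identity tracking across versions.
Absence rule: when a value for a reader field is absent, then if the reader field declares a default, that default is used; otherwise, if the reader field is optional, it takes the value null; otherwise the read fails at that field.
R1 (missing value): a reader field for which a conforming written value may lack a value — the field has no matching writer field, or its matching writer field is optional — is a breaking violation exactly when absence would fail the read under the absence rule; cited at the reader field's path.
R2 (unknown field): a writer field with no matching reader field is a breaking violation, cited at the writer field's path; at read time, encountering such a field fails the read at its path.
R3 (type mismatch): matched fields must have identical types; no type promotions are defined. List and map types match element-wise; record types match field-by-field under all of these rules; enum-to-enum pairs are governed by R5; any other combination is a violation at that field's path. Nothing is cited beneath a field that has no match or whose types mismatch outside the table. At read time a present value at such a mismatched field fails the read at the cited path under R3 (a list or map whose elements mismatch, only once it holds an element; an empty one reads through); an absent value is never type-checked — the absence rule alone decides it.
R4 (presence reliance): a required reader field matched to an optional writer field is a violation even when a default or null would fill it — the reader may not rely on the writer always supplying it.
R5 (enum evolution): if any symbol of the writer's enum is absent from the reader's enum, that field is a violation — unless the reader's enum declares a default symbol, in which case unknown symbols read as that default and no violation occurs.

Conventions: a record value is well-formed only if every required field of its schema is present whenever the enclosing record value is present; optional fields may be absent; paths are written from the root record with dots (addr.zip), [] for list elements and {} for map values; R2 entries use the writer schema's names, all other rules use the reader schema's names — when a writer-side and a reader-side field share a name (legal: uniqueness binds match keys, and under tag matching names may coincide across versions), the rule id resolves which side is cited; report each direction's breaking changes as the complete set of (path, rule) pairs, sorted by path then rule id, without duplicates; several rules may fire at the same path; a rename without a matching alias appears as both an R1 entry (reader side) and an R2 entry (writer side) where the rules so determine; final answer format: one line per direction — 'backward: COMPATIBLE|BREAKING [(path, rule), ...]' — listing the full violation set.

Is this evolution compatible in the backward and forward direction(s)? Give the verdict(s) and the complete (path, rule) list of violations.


backward: COMPATIBLE []; forward: COMPATIBLE []

in Account below, arrows point writer -> reader
backward analysis of Account with v2 as reader and v1 as writer:
  Channel -> Channel, writer required: kind aligns to kind
  Geo -> Geo, writer required: geo aligns to geo
  bytes -> bytes, writer required: signature aligns to signature
  int32 -> int32, writer required: retries aligns to retries
  string -> string, writer optional: locale aligns to locale
  bool -> bool, writer required: primary aligns to primary
  float64 -> float64, writer required: score aligns to score
  string -> string, writer required: geo.owner aligns to geo.owner
  float64 -> float64, writer optional: geo.weight aligns to geo.weight
  => no violations; backward on Account: COMPATIBLE
forward analysis of Account with v1 as reader and v2 as writer:
  Channel -> Channel, writer required: kind aligns to kind
  Geo -> Geo, writer required: geo aligns to geo
  bytes -> bytes, writer required: signature aligns to signature
  int32 -> int32, writer required: retries aligns to retries
  string -> string, writer optional: locale aligns to locale
  bool -> bool, writer required: primary aligns to primary
  float64 -> float64, writer required: score aligns to score
  string -> string, writer required: geo.owner aligns to geo.owner
  float64 -> float64, writer optional: geo.weight aligns to geo.weight
  => no violations; forward on Account: COMPATIBLE


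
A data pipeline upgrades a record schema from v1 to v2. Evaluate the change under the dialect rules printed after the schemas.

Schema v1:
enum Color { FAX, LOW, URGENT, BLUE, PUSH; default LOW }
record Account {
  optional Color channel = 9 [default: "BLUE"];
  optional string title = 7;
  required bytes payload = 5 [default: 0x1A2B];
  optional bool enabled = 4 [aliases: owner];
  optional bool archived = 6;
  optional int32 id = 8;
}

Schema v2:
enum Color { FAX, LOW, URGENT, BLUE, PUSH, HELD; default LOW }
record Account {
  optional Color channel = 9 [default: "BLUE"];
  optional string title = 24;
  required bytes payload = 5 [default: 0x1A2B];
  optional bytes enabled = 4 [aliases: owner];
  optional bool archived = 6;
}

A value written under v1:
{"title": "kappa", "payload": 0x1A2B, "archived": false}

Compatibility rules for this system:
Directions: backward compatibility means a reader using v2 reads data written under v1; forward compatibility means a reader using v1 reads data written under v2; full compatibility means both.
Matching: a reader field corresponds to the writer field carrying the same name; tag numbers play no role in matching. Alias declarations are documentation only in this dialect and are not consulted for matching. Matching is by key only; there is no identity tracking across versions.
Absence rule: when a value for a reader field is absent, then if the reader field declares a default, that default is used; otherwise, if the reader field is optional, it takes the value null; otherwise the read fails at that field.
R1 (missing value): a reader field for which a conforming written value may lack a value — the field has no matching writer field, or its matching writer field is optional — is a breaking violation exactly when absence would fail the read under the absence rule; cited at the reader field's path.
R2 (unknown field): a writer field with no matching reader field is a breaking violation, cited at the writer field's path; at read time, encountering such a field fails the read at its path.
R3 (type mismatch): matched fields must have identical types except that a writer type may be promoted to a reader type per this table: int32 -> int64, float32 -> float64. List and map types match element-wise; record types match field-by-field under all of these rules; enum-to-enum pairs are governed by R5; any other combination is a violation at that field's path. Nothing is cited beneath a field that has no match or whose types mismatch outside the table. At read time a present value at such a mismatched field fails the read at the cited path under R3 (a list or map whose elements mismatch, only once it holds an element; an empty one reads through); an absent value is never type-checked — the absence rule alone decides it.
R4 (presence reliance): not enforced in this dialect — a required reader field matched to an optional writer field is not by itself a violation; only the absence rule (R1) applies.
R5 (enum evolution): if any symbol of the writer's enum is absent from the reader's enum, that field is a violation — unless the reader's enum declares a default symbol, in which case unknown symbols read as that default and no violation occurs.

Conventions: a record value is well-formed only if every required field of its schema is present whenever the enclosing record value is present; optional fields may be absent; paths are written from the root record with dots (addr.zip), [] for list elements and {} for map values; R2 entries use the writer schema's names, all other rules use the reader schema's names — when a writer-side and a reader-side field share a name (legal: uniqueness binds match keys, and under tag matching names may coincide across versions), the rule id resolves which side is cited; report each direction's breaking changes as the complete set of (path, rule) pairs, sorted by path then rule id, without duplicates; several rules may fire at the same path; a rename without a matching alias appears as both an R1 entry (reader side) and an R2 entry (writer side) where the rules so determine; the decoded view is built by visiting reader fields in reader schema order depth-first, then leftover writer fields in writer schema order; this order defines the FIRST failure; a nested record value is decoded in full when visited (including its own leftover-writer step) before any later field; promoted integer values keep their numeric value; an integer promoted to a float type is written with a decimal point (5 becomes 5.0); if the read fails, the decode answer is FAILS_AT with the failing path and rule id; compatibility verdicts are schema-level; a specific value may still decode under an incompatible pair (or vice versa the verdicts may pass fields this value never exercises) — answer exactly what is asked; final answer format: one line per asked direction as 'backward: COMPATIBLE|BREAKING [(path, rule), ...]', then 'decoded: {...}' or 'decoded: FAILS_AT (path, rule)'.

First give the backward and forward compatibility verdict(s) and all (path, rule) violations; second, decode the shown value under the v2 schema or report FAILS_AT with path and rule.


the writer's type comes first in each Account pair
backward analysis of Account with v2 as reader and v1 as writer:
  writer optional, Color -> Color: reader channel maps from writer channel
  writer optional, string -> string: reader title maps from writer title
  writer required, bytes -> bytes: reader payload maps from writer payload
  writer optional, bool -> bytes: reader enabled maps from writer enabled
  writer optional, bool -> bool: reader archived maps from writer archived
  leftover writer field: id
  breaking: (enabled, R3)
  breaking: (id, R2)
  => backward: BREAKING (2)
forward analysis of Account with v1 as reader and v2 as writer:
  writer optional, Color -> Color: reader channel maps from writer channel
  writer optional, string -> string: reader title maps from writer title
  writer required, bytes -> bytes: reader payload maps from writer payload
  writer optional, bytes -> bool: reader enabled maps from writer enabled
  writer optional, bool -> bool: reader archived maps from writer archived
  id: no writer-side match
  breaking: (enabled, R3)
  => forward: BREAKING (1)
migrating the Account value to v2:
  channel := "BLUE" (absent -> default)
  title := "kappa"
  payload := 0x1A2B
  enabled := null (absent, optional -> null)
  archived := false
  => decoded: {"channel": "BLUE", "title": "kappa", "payload": 0x1A2B, "enabled": null, "archived": false}

backward: BREAKING [(enabled, R3), (id, R2)]; forward: BREAKING [(enabled, R3)]; decoded: {"channel": "BLUE", "title": "kappa", "payload": 0x1A2B, "enabled": null, "archived": false}


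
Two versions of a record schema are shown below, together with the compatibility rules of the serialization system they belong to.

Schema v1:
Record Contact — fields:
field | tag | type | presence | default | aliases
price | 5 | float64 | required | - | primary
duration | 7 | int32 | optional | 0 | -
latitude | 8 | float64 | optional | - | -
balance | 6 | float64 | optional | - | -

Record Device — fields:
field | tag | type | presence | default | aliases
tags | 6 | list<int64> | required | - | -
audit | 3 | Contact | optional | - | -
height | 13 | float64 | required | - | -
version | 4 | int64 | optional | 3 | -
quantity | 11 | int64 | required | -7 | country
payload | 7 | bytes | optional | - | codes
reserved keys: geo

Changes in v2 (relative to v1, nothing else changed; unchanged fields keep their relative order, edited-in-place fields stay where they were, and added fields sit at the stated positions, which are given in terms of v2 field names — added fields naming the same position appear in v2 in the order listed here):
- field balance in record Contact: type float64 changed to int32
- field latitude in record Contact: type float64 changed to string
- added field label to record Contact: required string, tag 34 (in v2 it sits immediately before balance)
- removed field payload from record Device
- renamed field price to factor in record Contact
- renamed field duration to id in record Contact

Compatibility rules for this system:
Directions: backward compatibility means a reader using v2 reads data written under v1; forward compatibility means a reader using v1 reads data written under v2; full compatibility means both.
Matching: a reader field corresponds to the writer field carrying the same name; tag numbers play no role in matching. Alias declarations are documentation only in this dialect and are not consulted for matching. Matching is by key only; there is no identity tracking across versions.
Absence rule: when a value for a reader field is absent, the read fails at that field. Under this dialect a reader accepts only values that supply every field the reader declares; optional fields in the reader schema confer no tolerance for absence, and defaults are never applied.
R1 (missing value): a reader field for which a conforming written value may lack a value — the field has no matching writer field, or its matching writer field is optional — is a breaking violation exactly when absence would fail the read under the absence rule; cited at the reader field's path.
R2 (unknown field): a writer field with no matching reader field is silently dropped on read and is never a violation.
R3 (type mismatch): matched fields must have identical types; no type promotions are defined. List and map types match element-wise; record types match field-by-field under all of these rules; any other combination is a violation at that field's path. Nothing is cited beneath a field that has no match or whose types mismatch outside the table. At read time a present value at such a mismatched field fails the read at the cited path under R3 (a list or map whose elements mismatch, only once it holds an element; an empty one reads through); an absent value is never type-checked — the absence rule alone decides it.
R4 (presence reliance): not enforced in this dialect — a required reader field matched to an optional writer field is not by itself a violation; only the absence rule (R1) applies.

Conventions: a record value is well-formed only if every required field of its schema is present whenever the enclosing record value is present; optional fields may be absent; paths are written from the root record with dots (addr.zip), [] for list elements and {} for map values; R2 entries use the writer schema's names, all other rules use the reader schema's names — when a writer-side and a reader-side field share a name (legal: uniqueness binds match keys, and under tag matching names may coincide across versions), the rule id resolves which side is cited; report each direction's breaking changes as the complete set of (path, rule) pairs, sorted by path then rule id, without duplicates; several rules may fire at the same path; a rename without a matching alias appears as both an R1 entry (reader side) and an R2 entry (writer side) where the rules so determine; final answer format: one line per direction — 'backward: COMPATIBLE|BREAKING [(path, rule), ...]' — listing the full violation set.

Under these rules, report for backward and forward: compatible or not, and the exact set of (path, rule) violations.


backward: BREAKING [(audit, R1), (audit.balance, R1), (audit.balance, R3), (audit.factor, R1), (audit.id, R1), (audit.label, R1), (audit.latitude, R1), (audit.latitude, R3), (version, R1)]; forward: BREAKING [(audit, R1), (audit.balance, R1), (audit.balance, R3), (audit.duration, R1), (audit.latitude, R1), (audit.latitude, R3), (audit.price, R1), (payload, R1), (version, R1)]

in Device below, arrows point writer -> reader
backward on Device — v2 reading data written by v1:
  tags: list<int64> -> list<int64>, writer required; from tags
  audit: Contact -> Contact, writer optional; from audit
  height: float64 -> float64, writer required; from height
  version: int64 -> int64, writer optional; from version
  quantity: int64 -> int64, writer required; from quantity
  payload (writer side), unknown to reader
  audit.factor: no writer-side match
  audit.id: no writer-side match
  audit.latitude: float64 -> string, writer optional; from audit.latitude
  audit.label: no writer-side match
  audit.balance: float64 -> int32, writer optional; from audit.balance
  audit.price (writer side), unknown to reader
  audit.duration (writer side), unknown to reader
  R1 fires at audit
  R1 fires at audit.balance
  R3 fires at audit.balance
  R1 fires at audit.factor
  R1 fires at audit.id
  R1 fires at audit.label
  R1 fires at audit.latitude
  R3 fires at audit.latitude
  R1 fires at version
  => 9 violation(s): backward is BREAKING for Device
forward on Device — v1 reading data written by v2:
  tags: list<int64> -> list<int64>, writer required; from tags
  audit: Contact -> Contact, writer optional; from audit
  height: float64 -> float64, writer required; from height
  version: int64 -> int64, writer optional; from version
  quantity: int64 -> int64, writer required; from quantity
  payload: no writer-side match
  audit.price: no writer-side match
  audit.duration: no writer-side match
  audit.latitude: string -> float64, writer optional; from audit.latitude
  audit.balance: int32 -> float64, writer optional; from audit.balance
  audit.factor (writer side), unknown to reader
  audit.id (writer side), unknown to reader
  audit.label (writer side), unknown to reader
  R1 fires at audit
  R1 fires at audit.balance
  R3 fires at audit.balance
  R1 fires at audit.duration
  R1 fires at audit.latitude
  R3 fires at audit.latitude
  R1 fires at audit.price
  R1 fires at payload
  R1 fires at version
  => 9 violation(s): forward is BREAKING for Device
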